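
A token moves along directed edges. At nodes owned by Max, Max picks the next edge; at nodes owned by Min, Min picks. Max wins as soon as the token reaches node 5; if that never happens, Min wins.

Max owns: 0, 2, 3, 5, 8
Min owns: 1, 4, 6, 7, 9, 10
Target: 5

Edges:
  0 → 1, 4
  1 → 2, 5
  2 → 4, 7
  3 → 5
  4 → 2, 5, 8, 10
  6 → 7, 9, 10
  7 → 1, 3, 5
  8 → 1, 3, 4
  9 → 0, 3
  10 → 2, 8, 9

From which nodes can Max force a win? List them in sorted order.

3, 5, 8

A0 = {5}
A1: add {3} — 3 (Max) has 3→5.
A2: add {8} — 8 (Max) has 8→3.
A3 = A2; e.g. 0 (Max) has no edge into A2. Fixed point.
Max's winning region = {3, 5, 8}.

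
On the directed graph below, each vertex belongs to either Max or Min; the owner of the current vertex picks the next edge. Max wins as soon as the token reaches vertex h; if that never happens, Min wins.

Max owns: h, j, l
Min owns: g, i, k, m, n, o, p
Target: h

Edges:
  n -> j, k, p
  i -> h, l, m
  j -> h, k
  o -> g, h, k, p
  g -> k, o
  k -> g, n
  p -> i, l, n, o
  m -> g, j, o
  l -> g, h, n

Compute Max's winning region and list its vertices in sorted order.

A0 = {h}
A1: add {j, l} — j (Max) has j→h; l (Max) has l→h.
A2 = A1; e.g. g (Min) can still go to k. Fixed point.
Max's winning region = {h, j, l}.

h, j, l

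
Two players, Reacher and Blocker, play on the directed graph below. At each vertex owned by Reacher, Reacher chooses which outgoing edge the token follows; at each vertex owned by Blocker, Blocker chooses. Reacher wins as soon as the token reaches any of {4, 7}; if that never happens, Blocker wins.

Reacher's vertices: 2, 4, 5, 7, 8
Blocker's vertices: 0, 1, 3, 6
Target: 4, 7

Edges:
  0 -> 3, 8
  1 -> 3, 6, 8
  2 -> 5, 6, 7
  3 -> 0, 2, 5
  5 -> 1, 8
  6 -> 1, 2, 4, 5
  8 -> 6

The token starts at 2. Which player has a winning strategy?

A0 = {4, 7}
A1: add {2} — 2 (Reacher) has 2→7.
A2 = A1; e.g. 0 (Blocker) can still go to 3. Fixed point.
2 ∈ A1, so Reacher can force the target.

Reacher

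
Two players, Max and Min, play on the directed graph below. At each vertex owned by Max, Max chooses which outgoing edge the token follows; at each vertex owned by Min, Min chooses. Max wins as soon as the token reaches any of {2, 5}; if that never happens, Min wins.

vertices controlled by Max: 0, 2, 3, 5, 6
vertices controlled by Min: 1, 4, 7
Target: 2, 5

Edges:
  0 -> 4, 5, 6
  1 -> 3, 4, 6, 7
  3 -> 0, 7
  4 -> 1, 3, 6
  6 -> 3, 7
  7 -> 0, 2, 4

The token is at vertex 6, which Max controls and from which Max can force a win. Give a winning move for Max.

3

A0 = {2, 5}
A1: add {0} — 0 (Max) has 0→5.
A2: add {3} — 3 (Max) has 3→0.
A3: add {6} — 6 (Max) has 6→3.
A4 = A3; e.g. 1 (Min) can still go to 4. Fixed point.
From 6, successor 3 is in the attractor (rank 2); the other successor 7 is not.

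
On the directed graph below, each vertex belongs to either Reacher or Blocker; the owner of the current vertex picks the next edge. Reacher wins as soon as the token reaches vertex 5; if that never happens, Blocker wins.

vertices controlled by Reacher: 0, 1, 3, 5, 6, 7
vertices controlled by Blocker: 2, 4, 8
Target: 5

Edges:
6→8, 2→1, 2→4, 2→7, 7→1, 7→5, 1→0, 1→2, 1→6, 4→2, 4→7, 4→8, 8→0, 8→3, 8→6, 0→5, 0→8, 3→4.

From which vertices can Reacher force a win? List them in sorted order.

0, 1, 5, 7

A0 = {5}
A1: add {0, 7} — 0 (Reacher) has 0→5; 7 (Reacher) has 7→5.
A2: add {1} — 1 (Reacher) has 1→0.
A3 = A2; e.g. 2 (Blocker) can still go to 4. Fixed point.
Reacher's winning region = {0, 1, 5, 7}.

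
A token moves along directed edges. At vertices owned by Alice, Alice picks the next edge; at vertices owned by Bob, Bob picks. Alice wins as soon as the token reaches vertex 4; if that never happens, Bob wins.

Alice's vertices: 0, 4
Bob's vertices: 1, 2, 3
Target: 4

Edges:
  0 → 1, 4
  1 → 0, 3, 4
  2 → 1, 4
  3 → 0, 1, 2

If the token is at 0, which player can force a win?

A0 = {4}
A1: add {0} — 0 (Alice) has 0→4.
A2 = A1; e.g. 1 (Bob) can still go to 3. Fixed point.
0 ∈ A1, so Alice can force the target.

Alice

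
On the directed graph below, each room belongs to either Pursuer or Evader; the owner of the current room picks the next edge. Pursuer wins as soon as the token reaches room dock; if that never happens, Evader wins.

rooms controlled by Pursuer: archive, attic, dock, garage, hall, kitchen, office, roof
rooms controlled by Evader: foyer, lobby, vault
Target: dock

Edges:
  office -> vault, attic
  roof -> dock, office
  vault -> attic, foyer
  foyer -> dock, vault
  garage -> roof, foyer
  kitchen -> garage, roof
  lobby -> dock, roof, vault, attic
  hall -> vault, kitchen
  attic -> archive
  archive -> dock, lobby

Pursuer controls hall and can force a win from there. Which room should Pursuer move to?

kitchen

A0 = {dock}
A1: add {archive, roof} — archive (Pursuer) has archive→dock; roof (Pursuer) has roof→dock.
A2: add {attic, garage, kitchen} — garage (Pursuer) has garage→roof; attic (Pursuer) has attic→archive; kitchen (Pursuer) has kitchen→roof.
A3: add {hall, office} — hall (Pursuer) has hall→kitchen; office (Pursuer) has office→attic.
A4 = A3; e.g. vault (Evader) can still go to foyer. Fixed point.
From hall, successor kitchen is in the attractor (rank 2); the other successor vault is not.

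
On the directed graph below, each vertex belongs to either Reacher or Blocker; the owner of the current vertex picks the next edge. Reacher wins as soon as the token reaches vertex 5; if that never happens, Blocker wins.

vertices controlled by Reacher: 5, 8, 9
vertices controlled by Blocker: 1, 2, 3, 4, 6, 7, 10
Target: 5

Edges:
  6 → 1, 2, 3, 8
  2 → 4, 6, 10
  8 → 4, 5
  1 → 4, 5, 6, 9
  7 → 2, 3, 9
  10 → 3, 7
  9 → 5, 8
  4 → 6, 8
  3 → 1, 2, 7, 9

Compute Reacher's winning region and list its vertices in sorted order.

A0 = {5}
A1: add {8, 9} — 8 (Reacher) has 8→5; 9 (Reacher) has 9→5.
A2 = A1; e.g. 1 (Blocker) can still go to 4. Fixed point.
Reacher's winning region = {5, 8, 9}.

5, 8, 9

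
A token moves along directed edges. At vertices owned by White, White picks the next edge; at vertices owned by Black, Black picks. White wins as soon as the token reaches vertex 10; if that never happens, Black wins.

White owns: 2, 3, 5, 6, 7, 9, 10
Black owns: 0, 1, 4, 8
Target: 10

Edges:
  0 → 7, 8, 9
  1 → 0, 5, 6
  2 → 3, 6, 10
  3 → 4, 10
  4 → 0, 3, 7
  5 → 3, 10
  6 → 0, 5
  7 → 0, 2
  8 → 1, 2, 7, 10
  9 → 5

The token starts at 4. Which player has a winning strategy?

Black

A0 = {10}
A1: add {2, 3, 5} — 2 (White) has 2→10; 3 (White) has 3→10; 5 (White) has 5→10.
A2: add {6, 7, 9} — 6 (White) has 6→5; 7 (White) has 7→2; 9 (White) has 9→5.
A3 = A2; e.g. 0 (Black) can still go to 8. Fixed point.
4 never enters the attractor, so Black can avoid the target forever.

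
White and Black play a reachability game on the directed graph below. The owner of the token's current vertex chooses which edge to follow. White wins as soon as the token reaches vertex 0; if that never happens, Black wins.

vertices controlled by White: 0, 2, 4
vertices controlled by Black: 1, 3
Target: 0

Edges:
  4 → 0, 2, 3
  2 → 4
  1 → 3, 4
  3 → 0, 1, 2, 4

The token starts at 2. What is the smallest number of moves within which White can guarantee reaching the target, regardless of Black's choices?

2

A0 = {0}
A1: add {4} — 4 (White) has 4→0.
A2: add {2} — 2 (White) has 2→4.
A3 = A2; e.g. 1 (Black) can still go to 3. Fixed point.
2 enters the attractor at level 2, so White can force the target in 2 moves from there.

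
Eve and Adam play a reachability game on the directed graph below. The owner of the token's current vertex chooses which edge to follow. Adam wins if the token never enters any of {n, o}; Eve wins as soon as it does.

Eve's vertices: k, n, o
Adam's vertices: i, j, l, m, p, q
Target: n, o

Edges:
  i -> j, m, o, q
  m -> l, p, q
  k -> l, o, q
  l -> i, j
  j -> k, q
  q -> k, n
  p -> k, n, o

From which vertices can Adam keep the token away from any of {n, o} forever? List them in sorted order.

A0 = {n, o}
A1: add {k} — k (Eve) has k→o.
A2: add {p, q} — p (Adam): all of {k, n, o} already in; q (Adam): all of {k, n} already in.
A3: add {j} — j (Adam): all of {k, q} already in.
A4 = A3; e.g. i (Adam) can still go to m. Fixed point.
Eve's attractor = {j, k, n, o, p, q}; Adam avoids the target exactly from the complement.

i, l, m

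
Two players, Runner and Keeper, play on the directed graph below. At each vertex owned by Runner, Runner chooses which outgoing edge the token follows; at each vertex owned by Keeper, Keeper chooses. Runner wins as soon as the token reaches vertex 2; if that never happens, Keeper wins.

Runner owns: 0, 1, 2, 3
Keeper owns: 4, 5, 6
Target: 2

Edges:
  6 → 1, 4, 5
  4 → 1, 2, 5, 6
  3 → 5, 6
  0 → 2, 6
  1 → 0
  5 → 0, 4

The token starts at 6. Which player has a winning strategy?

Keeper

A0 = {2}
A1: add {0} — 0 (Runner) has 0→2.
A2: add {1} — 1 (Runner) has 1→0.
A3 = A2; e.g. 3 (Runner) has no edge into A2. Fixed point.
6 never enters the attractor, so Keeper can avoid the target forever.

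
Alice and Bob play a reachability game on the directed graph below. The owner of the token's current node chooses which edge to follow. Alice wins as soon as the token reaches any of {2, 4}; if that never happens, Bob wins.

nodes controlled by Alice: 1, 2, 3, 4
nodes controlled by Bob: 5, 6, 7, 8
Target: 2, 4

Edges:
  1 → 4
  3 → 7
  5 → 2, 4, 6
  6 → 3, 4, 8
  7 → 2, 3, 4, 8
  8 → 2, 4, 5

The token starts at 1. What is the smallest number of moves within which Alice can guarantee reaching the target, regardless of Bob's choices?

1

A0 = {2, 4}
A1: add {1} — 1 (Alice) has 1→4.
A2 = A1; e.g. 3 (Alice) has no edge into A1. Fixed point.
1 enters the attractor at level 1, so Alice can force the target in 1 move from there.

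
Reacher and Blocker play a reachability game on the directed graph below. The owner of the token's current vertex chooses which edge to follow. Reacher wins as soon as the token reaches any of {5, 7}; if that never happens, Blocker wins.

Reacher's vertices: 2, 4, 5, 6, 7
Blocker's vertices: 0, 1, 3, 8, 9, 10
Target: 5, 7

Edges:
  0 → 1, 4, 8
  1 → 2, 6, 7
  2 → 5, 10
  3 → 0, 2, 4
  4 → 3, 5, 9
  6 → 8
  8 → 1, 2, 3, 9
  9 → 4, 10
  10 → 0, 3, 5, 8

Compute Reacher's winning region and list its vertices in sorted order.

2, 4, 5, 7

A0 = {5, 7}
A1: add {2, 4} — 2 (Reacher) has 2→5; 4 (Reacher) has 4→5.
A2 = A1; e.g. 0 (Blocker) can still go to 1. Fixed point.
Reacher's winning region = {2, 4, 5, 7}.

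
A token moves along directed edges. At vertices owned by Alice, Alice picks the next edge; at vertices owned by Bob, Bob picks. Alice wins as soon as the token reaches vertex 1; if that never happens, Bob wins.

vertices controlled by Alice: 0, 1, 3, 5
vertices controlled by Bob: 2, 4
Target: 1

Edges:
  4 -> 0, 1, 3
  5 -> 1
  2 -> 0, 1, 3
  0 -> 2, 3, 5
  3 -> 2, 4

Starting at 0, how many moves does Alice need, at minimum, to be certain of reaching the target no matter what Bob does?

A0 = {1}
A1: add {5} — 5 (Alice) has 5→1.
A2: add {0} — 0 (Alice) has 0→5.
A3 = A2; e.g. 2 (Bob) can still go to 3. Fixed point.
0 enters the attractor at level 2, so Alice can force the target in 2 moves from there.

2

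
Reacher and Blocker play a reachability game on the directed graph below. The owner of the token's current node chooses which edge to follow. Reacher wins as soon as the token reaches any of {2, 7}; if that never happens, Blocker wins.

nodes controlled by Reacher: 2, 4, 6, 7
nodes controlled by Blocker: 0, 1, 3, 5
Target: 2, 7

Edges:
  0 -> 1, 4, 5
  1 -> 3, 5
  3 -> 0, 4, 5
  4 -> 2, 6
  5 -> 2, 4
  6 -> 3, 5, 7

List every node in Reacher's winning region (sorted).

2, 4, 5, 6, 7

A0 = {2, 7}
A1: add {4, 6} — 4 (Reacher) has 4→2; 6 (Reacher) has 6→7.
A2: add {5} — 5 (Blocker): all of {2, 4} already in.
A3 = A2; e.g. 0 (Blocker) can still go to 1. Fixed point.
Reacher's winning region = {2, 4, 5, 6, 7}.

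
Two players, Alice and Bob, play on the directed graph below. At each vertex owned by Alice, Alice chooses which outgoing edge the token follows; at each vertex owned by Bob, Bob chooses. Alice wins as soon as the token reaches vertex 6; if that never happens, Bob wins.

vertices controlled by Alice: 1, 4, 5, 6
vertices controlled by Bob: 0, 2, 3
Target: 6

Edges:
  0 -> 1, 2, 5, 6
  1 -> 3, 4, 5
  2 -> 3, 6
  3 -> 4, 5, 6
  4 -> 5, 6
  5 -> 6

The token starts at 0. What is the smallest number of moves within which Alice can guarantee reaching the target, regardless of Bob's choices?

A0 = {6}
A1: add {4, 5} — 4 (Alice) has 4→6; 5 (Alice) has 5→6.
A2: add {1, 3} — 1 (Alice) has 1→4; 3 (Bob): all of {4, 5, 6} already in.
A3: add {2} — 2 (Bob): all of {3, 6} already in.
A4: add {0} — 0 (Bob): all of {1, 2, 5, 6} already in.
A4 = all vertices. Fixed point.
0 enters the attractor at level 4, so Alice can force the target in 4 moves from there.

4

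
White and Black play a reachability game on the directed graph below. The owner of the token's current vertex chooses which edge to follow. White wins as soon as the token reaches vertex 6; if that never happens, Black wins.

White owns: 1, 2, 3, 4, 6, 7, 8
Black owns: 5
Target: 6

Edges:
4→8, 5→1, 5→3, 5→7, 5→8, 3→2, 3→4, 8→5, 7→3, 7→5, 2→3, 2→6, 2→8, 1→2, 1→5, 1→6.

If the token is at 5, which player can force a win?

A0 = {6}
A1: add {1, 2} — 1 (White) has 1→6; 2 (White) has 2→6.
A2: add {3} — 3 (White) has 3→2.
A3: add {7} — 7 (White) has 7→3.
A4 = A3; e.g. 4 (White) has no edge into A3. Fixed point.
5 never enters the attractor, so Black can avoid the target forever.

Black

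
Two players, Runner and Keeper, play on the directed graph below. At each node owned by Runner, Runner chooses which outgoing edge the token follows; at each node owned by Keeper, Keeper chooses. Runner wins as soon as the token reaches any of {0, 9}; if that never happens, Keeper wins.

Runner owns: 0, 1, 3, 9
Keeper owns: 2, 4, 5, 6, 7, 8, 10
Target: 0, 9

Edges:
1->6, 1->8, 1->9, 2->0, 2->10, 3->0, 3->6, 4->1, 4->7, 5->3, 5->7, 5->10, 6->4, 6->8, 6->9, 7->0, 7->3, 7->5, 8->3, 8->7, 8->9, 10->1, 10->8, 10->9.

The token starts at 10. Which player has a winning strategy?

Keeper

A0 = {0, 9}
A1: add {1, 3} — 1 (Runner) has 1→9; 3 (Runner) has 3→0.
A2 = A1; e.g. 2 (Keeper) can still go to 10. Fixed point.
10 never enters the attractor, so Keeper can avoid the target forever.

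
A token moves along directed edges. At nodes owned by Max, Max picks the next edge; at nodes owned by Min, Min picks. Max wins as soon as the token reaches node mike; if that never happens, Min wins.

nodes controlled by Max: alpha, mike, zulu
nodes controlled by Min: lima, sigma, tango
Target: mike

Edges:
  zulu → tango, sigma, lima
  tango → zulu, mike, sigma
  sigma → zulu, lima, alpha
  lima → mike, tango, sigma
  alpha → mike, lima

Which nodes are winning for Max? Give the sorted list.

alpha, mike

A0 = {mike}
A1: add {alpha} — alpha (Max) has alpha→mike.
A2 = A1; e.g. zulu (Max) has no edge into A1. Fixed point.
Max's winning region = {alpha, mike}.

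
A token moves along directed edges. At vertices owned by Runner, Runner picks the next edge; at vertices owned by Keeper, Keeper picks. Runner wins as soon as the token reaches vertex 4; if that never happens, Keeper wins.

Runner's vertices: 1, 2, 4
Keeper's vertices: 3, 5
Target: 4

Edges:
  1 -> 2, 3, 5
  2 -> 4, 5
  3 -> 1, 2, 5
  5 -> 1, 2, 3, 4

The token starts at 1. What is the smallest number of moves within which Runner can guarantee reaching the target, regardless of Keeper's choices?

A0 = {4}
A1: add {2} — 2 (Runner) has 2→4.
A2: add {1} — 1 (Runner) has 1→2.
A3 = A2; e.g. 3 (Keeper) can still go to 5. Fixed point.
1 enters the attractor at level 2, so Runner can force the target in 2 moves from there.

2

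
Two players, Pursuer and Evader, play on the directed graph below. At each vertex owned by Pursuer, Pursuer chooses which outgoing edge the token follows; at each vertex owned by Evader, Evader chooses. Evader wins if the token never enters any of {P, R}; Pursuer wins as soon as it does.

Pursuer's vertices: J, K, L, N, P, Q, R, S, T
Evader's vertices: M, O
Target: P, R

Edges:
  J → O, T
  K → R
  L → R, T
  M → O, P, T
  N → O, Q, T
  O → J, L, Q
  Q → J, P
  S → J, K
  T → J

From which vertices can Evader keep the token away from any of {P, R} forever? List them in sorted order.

J, M, O, T

A0 = {P, R}
A1: add {K, L, Q} — K (Pursuer) has K→R; L (Pursuer) has L→R; Q (Pursuer) has Q→P.
A2: add {N, S} — N (Pursuer) has N→Q; S (Pursuer) has S→K.
A3 = A2; e.g. J (Pursuer) has no edge into A2. Fixed point.
Pursuer's attractor = {K, L, N, P, Q, R, S}; Evader avoids the target exactly from the complement.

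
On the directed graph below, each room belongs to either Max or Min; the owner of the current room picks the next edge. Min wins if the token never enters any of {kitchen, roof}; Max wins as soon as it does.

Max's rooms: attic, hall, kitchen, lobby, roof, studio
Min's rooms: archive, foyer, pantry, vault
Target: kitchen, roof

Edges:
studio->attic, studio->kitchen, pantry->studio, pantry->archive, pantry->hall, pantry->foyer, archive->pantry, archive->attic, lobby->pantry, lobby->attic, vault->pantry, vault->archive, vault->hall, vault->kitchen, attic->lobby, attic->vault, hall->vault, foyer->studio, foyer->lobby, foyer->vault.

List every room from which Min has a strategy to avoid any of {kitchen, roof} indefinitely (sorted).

archive, attic, foyer, hall, lobby, pantry, vault

A0 = {kitchen, roof}
A1: add {studio} — studio (Max) has studio→kitchen.
A2 = A1; e.g. pantry (Min) can still go to archive. Fixed point.
Max's attractor = {kitchen, roof, studio}; Min avoids the target exactly from the complement.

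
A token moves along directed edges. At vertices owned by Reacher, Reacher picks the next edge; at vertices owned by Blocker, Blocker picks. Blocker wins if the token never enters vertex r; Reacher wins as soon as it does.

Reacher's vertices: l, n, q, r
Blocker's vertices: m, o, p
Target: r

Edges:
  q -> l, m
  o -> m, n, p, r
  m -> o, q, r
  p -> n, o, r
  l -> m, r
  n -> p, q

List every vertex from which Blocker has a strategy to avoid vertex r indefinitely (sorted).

m, o, p

A0 = {r}
A1: add {l} — l (Reacher) has l→r.
A2: add {q} — q (Reacher) has q→l.
A3: add {n} — n (Reacher) has n→q.
A4 = A3; e.g. m (Blocker) can still go to o. Fixed point.
Reacher's attractor = {l, n, q, r}; Blocker avoids the target exactly from the complement.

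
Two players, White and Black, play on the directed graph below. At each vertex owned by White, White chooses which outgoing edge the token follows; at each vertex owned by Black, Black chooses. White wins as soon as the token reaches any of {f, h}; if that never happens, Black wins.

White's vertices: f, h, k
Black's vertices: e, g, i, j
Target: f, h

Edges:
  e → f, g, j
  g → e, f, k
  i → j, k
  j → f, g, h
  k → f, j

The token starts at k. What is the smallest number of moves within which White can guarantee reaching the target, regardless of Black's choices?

1

A0 = {f, h}
A1: add {k} — k (White) has k→f.
A2 = A1; e.g. e (Black) can still go to g. Fixed point.
k enters the attractor at level 1, so White can force the target in 1 move from there.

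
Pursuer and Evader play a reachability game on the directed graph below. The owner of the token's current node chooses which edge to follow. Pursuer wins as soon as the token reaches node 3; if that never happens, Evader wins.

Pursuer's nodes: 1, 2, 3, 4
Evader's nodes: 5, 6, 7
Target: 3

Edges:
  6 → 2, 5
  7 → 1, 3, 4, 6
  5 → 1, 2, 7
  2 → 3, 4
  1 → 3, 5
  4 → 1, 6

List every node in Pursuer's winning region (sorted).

A0 = {3}
A1: add {1, 2} — 1 (Pursuer) has 1→3; 2 (Pursuer) has 2→3.
A2: add {4} — 4 (Pursuer) has 4→1.
A3 = A2; e.g. 5 (Evader) can still go to 7. Fixed point.
Pursuer's winning region = {1, 2, 3, 4}.

1, 2, 3, 4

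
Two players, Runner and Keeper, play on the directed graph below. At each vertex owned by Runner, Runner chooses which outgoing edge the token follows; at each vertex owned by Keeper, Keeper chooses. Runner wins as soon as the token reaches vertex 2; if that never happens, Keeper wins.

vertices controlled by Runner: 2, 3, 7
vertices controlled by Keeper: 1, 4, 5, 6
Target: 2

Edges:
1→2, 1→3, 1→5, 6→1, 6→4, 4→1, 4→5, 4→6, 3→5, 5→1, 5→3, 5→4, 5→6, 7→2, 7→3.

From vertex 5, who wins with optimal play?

Keeper

A0 = {2}
A1: add {7} — 7 (Runner) has 7→2.
A2 = A1; e.g. 1 (Keeper) can still go to 3. Fixed point.
5 never enters the attractor, so Keeper can avoid the target forever.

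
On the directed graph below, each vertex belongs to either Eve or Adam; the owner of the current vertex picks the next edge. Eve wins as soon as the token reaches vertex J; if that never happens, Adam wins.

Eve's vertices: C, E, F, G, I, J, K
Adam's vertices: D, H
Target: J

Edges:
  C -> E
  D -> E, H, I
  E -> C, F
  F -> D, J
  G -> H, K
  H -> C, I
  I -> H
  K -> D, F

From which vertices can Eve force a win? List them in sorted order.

C, E, F, G, J, K

A0 = {J}
A1: add {F} — F (Eve) has F→J.
A2: add {E, K} — E (Eve) has E→F; K (Eve) has K→F.
A3: add {C, G} — C (Eve) has C→E; G (Eve) has G→K.
A4 = A3; e.g. D (Adam) can still go to H. Fixed point.
Eve's winning region = {C, E, F, G, J, K}.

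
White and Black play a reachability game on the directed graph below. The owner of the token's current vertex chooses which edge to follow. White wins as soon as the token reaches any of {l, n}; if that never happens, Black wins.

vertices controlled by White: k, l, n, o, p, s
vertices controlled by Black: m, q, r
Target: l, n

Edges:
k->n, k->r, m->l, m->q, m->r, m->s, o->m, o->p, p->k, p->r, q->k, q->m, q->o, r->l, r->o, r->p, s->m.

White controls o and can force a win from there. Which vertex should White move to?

A0 = {l, n}
A1: add {k} — k (White) has k→n.
A2: add {p} — p (White) has p→k.
A3: add {o} — o (White) has o→p.
A4: add {r} — r (Black): all of {l, o, p} already in.
A5 = A4; e.g. m (Black) can still go to q. Fixed point.
From o, successor p is in the attractor (rank 2); the other successor m is not.

p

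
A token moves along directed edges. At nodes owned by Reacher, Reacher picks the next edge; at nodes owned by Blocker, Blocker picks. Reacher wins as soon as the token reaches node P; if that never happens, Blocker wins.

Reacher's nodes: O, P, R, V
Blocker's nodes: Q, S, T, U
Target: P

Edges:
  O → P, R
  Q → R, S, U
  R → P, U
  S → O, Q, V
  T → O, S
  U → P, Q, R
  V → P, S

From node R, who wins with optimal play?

A0 = {P}
A1: add {O, R, V} — O (Reacher) has O→P; R (Reacher) has R→P; V (Reacher) has V→P.
A2 = A1; e.g. Q (Blocker) can still go to S. Fixed point.
R ∈ A1, so Reacher can force the target.

Reacher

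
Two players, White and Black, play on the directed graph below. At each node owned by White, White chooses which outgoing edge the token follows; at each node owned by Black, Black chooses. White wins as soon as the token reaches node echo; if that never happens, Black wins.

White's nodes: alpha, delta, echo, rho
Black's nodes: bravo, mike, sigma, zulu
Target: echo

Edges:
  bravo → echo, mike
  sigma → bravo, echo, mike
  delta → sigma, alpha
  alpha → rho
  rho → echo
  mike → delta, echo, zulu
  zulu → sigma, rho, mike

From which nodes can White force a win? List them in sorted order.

alpha, delta, echo, rho

A0 = {echo}
A1: add {rho} — rho (White) has rho→echo.
A2: add {alpha} — alpha (White) has alpha→rho.
A3: add {delta} — delta (White) has delta→alpha.
A4 = A3; e.g. bravo (Black) can still go to mike. Fixed point.
White's winning region = {alpha, delta, echo, rho}.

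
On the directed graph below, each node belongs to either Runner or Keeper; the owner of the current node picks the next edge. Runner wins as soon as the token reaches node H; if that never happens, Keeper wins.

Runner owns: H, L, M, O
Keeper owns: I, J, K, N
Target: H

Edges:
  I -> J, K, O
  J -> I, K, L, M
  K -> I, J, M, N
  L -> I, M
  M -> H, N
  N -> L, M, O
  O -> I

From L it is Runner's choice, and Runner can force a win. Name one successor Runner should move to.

A0 = {H}
A1: add {M} — M (Runner) has M→H.
A2: add {L} — L (Runner) has L→M.
A3 = A2; e.g. I (Keeper) can still go to J. Fixed point.
From L, successor M is in the attractor (rank 1); the other successor I is not.

M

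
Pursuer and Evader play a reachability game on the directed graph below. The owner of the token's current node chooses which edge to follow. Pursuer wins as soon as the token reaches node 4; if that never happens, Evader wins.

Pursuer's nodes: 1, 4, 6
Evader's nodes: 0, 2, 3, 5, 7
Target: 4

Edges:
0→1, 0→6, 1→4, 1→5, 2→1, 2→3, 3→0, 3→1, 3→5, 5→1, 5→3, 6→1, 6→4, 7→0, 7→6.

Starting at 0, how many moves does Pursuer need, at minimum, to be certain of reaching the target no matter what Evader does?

2

A0 = {4}
A1: add {1, 6} — 1 (Pursuer) has 1→4; 6 (Pursuer) has 6→4.
A2: add {0} — 0 (Evader): all of {1, 6} already in.
0 enters the attractor at level 2, so Pursuer can force the target in 2 moves from there.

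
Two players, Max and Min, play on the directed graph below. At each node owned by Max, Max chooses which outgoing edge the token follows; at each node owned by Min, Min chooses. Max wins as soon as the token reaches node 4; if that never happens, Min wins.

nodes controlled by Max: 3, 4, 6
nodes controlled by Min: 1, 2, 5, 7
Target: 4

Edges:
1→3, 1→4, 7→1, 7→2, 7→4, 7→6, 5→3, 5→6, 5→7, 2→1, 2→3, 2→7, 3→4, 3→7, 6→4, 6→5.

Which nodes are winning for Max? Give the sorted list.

1, 3, 4, 6

A0 = {4}
A1: add {3, 6} — 3 (Max) has 3→4; 6 (Max) has 6→4.
A2: add {1} — 1 (Min): all of {3, 4} already in.
A3 = A2; e.g. 2 (Min) can still go to 7. Fixed point.
Max's winning region = {1, 3, 4, 6}.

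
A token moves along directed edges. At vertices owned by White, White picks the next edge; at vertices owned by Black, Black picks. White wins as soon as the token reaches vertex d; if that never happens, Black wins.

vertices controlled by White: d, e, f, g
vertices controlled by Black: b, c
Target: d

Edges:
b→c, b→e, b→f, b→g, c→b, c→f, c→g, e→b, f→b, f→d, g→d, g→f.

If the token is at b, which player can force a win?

Black

A0 = {d}
A1: add {f, g} — f (White) has f→d; g (White) has g→d.
A2 = A1; e.g. b (Black) can still go to c. Fixed point.
b never enters the attractor, so Black can avoid the target forever.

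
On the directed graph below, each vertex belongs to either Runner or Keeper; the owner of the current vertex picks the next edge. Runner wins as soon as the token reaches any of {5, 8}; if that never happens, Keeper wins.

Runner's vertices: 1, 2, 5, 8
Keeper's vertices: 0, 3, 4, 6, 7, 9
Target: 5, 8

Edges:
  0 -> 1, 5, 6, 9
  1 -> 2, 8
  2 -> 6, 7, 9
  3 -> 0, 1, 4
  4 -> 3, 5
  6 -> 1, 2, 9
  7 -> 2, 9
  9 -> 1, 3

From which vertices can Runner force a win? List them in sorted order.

A0 = {5, 8}
A1: add {1} — 1 (Runner) has 1→8.
A2 = A1; e.g. 0 (Keeper) can still go to 6. Fixed point.
Runner's winning region = {1, 5, 8}.

1, 5, 8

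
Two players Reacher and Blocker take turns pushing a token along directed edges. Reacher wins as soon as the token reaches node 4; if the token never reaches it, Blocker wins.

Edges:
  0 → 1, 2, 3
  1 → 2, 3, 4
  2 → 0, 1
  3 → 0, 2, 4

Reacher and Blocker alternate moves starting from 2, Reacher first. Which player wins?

Track states (vertex, player-to-move).
A0 = {(4,Reacher), (4,Blocker)}
A1: add {(1,Reacher), (3,Reacher)}.
A2 = A1; e.g. (0,Reacher) stays out. (2,Reacher) never enters ⇒ Blocker avoids the target.

Blocker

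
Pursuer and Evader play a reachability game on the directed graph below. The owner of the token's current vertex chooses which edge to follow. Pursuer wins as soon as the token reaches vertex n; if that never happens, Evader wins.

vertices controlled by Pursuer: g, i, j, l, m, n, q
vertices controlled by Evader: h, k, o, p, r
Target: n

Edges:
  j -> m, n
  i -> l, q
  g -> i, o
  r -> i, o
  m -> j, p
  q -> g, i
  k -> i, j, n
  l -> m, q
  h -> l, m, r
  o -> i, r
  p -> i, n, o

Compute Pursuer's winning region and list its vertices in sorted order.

A0 = {n}
A1: add {j} — j (Pursuer) has j→n.
A2: add {m} — m (Pursuer) has m→j.
A3: add {l} — l (Pursuer) has l→m.
A4: add {i} — i (Pursuer) has i→l.
A5: add {g, k, q} — g (Pursuer) has g→i; k (Evader): all of {i, j, n} already in; q (Pursuer) has q→i.
A6 = A5; e.g. h (Evader) can still go to r. Fixed point.
Pursuer's winning region = {g, i, j, k, l, m, n, q}.

g, i, j, k, l, m, n, q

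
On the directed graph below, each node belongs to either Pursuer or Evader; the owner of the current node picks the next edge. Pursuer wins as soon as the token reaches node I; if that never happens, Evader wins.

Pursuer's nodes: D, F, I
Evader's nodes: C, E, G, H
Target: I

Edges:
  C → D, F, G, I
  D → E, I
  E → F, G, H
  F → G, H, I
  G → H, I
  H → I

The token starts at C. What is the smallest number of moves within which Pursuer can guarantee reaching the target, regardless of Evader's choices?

3

A0 = {I}
A1: add {D, F, H} — D (Pursuer) has D→I; F (Pursuer) has F→I; H (Evader): all of {I} already in.
A2: add {G} — G (Evader): all of {H, I} already in.
A3: add {C, E} — C (Evader): all of {D, F, G, I} already in; E (Evader): all of {F, G, H} already in.
A3 = all vertices. Fixed point.
C enters the attractor at level 3, so Pursuer can force the target in 3 moves from there.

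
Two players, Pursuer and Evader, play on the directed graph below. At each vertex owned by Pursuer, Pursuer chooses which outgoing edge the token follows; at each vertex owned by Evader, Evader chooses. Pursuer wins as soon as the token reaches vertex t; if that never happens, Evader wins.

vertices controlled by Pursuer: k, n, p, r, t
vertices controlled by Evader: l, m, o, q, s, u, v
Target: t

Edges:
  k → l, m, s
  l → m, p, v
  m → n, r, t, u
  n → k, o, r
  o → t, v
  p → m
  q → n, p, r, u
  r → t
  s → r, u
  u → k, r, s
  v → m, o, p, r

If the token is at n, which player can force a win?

Pursuer

A0 = {t}
A1: add {r} — r (Pursuer) has r→t.
A2: add {n} — n (Pursuer) has n→r.
A3 = A2; e.g. k (Pursuer) has no edge into A2. Fixed point.
n ∈ A2, so Pursuer can force the target.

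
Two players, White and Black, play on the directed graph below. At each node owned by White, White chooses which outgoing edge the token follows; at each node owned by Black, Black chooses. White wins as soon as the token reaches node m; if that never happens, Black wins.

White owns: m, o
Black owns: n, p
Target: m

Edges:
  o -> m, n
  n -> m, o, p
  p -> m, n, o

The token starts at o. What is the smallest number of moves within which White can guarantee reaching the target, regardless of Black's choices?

1

A0 = {m}
A1: add {o} — o (White) has o→m.
A2 = A1; e.g. n (Black) can still go to p. Fixed point.
o enters the attractor at level 1, so White can force the target in 1 move from there.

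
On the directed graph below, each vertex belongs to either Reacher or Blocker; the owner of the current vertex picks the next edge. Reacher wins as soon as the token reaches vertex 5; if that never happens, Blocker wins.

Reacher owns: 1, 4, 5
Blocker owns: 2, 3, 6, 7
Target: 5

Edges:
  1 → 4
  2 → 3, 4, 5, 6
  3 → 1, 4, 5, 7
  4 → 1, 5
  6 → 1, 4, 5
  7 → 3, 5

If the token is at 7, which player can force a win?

Blocker

A0 = {5}
A1: add {4} — 4 (Reacher) has 4→5.
A2: add {1} — 1 (Reacher) has 1→4.
A3: add {6} — 6 (Blocker): all of {1, 4, 5} already in.
A4 = A3; e.g. 2 (Blocker) can still go to 3. Fixed point.
7 never enters the attractor, so Blocker can avoid the target forever.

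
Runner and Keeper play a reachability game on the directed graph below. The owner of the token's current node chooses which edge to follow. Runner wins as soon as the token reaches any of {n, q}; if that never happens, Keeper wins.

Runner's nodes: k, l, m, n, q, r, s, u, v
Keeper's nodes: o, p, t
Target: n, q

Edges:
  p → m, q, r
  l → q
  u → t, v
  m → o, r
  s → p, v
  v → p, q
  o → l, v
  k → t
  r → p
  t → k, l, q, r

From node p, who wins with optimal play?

A0 = {n, q}
A1: add {l, v} — l (Runner) has l→q; v (Runner) has v→q.
A2: add {o, s, u} — o (Keeper): all of {l, v} already in; s (Runner) has s→v; u (Runner) has u→v.
A3: add {m} — m (Runner) has m→o.
A4 = A3; e.g. k (Runner) has no edge into A3. Fixed point.
p never enters the attractor, so Keeper can avoid the target forever.

Keeper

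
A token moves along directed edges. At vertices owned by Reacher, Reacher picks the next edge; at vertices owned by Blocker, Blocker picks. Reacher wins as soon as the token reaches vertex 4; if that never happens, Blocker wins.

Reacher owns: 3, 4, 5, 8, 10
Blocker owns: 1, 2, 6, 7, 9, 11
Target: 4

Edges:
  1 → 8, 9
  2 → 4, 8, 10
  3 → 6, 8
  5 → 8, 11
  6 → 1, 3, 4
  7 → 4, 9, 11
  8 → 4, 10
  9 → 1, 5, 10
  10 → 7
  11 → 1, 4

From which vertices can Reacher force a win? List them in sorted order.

A0 = {4}
A1: add {8} — 8 (Reacher) has 8→4.
A2: add {3, 5} — 3 (Reacher) has 3→8; 5 (Reacher) has 5→8.
A3 = A2; e.g. 1 (Blocker) can still go to 9. Fixed point.
Reacher's winning region = {3, 4, 5, 8}.

3, 4, 5, 8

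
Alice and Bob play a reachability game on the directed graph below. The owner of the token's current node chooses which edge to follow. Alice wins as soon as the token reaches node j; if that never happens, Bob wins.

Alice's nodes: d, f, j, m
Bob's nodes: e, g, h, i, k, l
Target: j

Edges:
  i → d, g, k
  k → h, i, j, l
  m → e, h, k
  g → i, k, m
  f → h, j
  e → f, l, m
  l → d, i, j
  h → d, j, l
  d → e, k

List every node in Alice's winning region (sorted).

f, j

A0 = {j}
A1: add {f} — f (Alice) has f→j.
A2 = A1; e.g. d (Alice) has no edge into A1. Fixed point.
Alice's winning region = {f, j}.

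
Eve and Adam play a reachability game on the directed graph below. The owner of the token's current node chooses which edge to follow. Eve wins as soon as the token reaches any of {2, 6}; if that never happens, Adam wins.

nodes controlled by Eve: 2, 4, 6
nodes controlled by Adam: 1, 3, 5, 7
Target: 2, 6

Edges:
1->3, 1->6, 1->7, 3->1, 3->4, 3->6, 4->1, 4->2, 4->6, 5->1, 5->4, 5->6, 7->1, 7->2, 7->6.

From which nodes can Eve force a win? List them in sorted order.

A0 = {2, 6}
A1: add {4} — 4 (Eve) has 4→2.
A2 = A1; e.g. 1 (Adam) can still go to 3. Fixed point.
Eve's winning region = {2, 4, 6}.

2, 4, 6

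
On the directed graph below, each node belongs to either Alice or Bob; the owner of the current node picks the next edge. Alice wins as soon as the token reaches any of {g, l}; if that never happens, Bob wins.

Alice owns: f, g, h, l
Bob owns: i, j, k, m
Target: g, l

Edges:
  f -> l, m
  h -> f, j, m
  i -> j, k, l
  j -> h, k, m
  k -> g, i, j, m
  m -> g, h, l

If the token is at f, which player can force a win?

A0 = {g, l}
A1: add {f} — f (Alice) has f→l.
f ∈ A1, so Alice can force the target.

Alice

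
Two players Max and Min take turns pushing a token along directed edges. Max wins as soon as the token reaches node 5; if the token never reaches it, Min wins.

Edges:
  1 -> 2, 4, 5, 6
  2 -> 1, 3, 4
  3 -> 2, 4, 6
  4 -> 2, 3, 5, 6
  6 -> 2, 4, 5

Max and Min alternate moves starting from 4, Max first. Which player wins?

Max

Track states (vertex, player-to-move).
A0 = {(5,Max), (5,Min)}
A1: add {(1,Max), (4,Max), (6,Max)}.
(4,Max) ∈ A1 ⇒ Max forces the target.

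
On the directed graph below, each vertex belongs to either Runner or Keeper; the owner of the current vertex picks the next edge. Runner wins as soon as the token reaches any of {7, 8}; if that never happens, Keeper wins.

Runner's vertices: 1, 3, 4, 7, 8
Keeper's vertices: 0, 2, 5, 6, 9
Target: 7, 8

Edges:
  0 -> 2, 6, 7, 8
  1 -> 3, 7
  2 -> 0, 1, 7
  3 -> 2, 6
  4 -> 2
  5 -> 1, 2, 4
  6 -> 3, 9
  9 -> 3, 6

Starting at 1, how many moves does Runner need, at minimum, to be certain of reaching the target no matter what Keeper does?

A0 = {7, 8}
A1: add {1} — 1 (Runner) has 1→7.
A2 = A1; e.g. 0 (Keeper) can still go to 2. Fixed point.
1 enters the attractor at level 1, so Runner can force the target in 1 move from there.

1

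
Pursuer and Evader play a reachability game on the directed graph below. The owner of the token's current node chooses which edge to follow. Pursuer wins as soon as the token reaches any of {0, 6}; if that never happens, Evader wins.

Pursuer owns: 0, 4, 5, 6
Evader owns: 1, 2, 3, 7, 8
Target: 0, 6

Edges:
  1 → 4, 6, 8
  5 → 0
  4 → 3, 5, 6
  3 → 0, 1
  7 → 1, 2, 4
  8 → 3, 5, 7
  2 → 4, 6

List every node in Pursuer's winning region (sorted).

0, 2, 4, 5, 6

A0 = {0, 6}
A1: add {4, 5} — 4 (Pursuer) has 4→6; 5 (Pursuer) has 5→0.
A2: add {2} — 2 (Evader): all of {4, 6} already in.
A3 = A2; e.g. 1 (Evader) can still go to 8. Fixed point.
Pursuer's winning region = {0, 2, 4, 5, 6}.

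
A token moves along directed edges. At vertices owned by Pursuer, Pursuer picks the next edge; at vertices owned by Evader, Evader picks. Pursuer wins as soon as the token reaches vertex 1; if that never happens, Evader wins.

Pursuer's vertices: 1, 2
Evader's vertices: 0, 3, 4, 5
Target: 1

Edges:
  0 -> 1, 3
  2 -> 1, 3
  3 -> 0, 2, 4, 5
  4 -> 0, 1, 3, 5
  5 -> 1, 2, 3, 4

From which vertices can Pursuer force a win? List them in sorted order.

A0 = {1}
A1: add {2} — 2 (Pursuer) has 2→1.
A2 = A1; e.g. 0 (Evader) can still go to 3. Fixed point.
Pursuer's winning region = {1, 2}.

1, 2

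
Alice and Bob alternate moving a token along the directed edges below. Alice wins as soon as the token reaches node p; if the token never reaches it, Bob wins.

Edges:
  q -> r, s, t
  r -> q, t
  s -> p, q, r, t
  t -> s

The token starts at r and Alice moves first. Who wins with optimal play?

Alice

Track states (vertex, player-to-move).
A0 = {(p,Alice), (p,Bob)}
A1: add {(s,Alice)}.
A2: add {(t,Bob)}.
A3: add {(q,Alice), (r,Alice)}.
(r,Alice) ∈ A3 ⇒ Alice forces the target.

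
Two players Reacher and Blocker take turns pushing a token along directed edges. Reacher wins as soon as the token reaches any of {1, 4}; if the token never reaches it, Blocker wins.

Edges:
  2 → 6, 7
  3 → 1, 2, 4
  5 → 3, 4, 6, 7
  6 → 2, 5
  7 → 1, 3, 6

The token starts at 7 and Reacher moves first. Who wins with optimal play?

Reacher

Track states (vertex, player-to-move).
A0 = {(1,Reacher), (1,Blocker), (4,Reacher), (4,Blocker)}
A1: add {(3,Reacher), (5,Reacher), (7,Reacher)}.
(7,Reacher) ∈ A1 ⇒ Reacher forces the target.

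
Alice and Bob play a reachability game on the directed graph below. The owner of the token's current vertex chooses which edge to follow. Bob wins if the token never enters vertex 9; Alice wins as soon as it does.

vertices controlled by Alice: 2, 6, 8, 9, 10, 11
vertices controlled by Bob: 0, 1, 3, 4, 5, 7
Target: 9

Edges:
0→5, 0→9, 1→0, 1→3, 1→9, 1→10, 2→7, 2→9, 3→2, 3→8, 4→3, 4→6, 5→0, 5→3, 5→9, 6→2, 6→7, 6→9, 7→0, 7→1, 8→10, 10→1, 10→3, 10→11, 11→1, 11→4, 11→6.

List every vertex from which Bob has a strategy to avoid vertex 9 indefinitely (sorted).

0, 1, 5, 7

A0 = {9}
A1: add {2, 6} — 2 (Alice) has 2→9; 6 (Alice) has 6→9.
A2: add {11} — 11 (Alice) has 11→6.
A3: add {10} — 10 (Alice) has 10→11.
A4: add {8} — 8 (Alice) has 8→10.
A5: add {3} — 3 (Bob): all of {2, 8} already in.
A6: add {4} — 4 (Bob): all of {3, 6} already in.
A7 = A6; e.g. 0 (Bob) can still go to 5. Fixed point.
Alice's attractor = {2, 3, 4, 6, 8, 9, 10, 11}; Bob avoids the target exactly from the complement.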